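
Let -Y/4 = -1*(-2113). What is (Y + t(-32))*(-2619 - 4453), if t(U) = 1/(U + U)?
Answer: 119545309/2 ≈ 5.9773e+7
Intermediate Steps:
Y = -8452 (Y = -(-4)*(-2113) = -4*2113 = -8452)
t(U) = 1/(2*U)
(Y + t(-32))*(-2619 - 4453) = (-8452 + (1/2)/(-32))*(-2619 - 4453) = (-8452 + (1/2)*(-1/32))*(-7072) = (-8452 - 1/64)*(-7072) = -540929/64*(-7072) = 119545309/2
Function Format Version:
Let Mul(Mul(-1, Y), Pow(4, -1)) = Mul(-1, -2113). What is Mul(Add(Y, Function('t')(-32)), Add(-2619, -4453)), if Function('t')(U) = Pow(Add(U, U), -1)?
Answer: Rational(119545309, 2) ≈ 5.9773e+7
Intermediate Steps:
Y = -8452 (Y = Mul(-4, Mul(-1, -2113)) = Mul(-4, 2113) = -8452)
Function('t')(U) = Mul(Rational(1, 2), Pow(U, -1)) (Function('t')(U) = Pow(Mul(2, U), -1) = Mul(Rational(1, 2), Pow(U, -1)))
Mul(Add(Y, Function('t')(-32)), Add(-2619, -4453)) = Mul(Add(-8452, Mul(Rational(1, 2), Pow(-32, -1))), Add(-2619, -4453)) = Mul(Add(-8452, Mul(Rational(1, 2), Rational(-1, 32))), -7072) = Mul(Add(-8452, Rational(-1, 64)), -7072) = Mul(Rational(-540929, 64), -7072) = Rational(119545309, 2)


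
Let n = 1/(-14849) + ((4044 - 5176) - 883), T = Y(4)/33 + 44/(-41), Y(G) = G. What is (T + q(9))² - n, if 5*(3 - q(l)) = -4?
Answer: 1374841420729961/679567826025 ≈ 2023.1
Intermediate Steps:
q(l) = 19/5 (q(l) = 3 - ⅕*(-4) = 3 + ⅘ = 19/5)
T = -1288/1353 (T = 4/33 + 44/(-41) = 4*(1/33) + 44*(-1/41) = 4/33 - 44/41 = -1288/1353 ≈ -0.95196)
n = -29920736/14849 (n = -1/14849 + (-1132 - 883) = -1/14849 - 2015 = -29920736/14849 ≈ -2015.0)
(T + q(9))² - n = (-1288/1353 + 19/5)² - 1*(-29920736/14849) = (19267/6765)² + 29920736/14849 = 371217289/45765225 + 29920736/14849 = 1374841420729961/679567826025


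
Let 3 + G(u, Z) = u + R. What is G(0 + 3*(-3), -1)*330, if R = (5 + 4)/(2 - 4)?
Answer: -5445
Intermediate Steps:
R = -9/2 (R = 9/(-2) = 9*(-1/2) = -9/2 ≈ -4.5000)
G(u, Z) = -15/2 + u (G(u, Z) = -3 + (u - 9/2) = -3 + (-9/2 + u) = -15/2 + u)
G(0 + 3*(-3), -1)*330 = (-15/2 + (0 + 3*(-3)))*330 = (-15/2 + (0 - 9))*330 = (-15/2 - 9)*330 = -33/2*330 = -5445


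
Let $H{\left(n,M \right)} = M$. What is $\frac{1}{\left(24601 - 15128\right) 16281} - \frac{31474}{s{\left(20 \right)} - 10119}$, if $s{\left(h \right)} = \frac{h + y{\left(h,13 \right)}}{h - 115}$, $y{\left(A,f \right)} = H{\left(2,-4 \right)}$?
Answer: $\frac{461152067728711}{148264454195073} \approx 3.1103$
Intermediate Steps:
$y{\left(A,f \right)} = -4$
$s{\left(h \right)} = \frac{-4 + h}{-115 + h}$ ($s{\left(h \right)} = \frac{h - 4}{h - 115} = \frac{-4 + h}{-115 + h}$)
$\frac{1}{\left(24601 - 15128\right) 16281} - \frac{31474}{s{\left(20 \right)} - 10119} = \frac{1}{\left(24601 - 15128\right) 16281} - \frac{31474}{\frac{-4 + 20}{-115 + 20} - 10119} = \frac{1}{9473} \cdot \frac{1}{16281} - \frac{31474}{\frac{1}{-95} \cdot 16 - 10119} = \frac{1}{9473} \cdot \frac{1}{16281} - \frac{31474}{\left(- \frac{1}{95}\right) 16 - 10119} = \frac{1}{154229913} - \frac{31474}{- \frac{16}{95} - 10119} = \frac{1}{154229913} - \frac{31474}{- \frac{961321}{95}} = \frac{1}{154229913} - - \frac{2990030}{961321} = \frac{1}{154229913} + \frac{2990030}{961321} = \frac{461152067728711}{148264454195073}$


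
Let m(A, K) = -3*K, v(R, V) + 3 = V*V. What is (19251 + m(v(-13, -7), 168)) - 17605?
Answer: 1142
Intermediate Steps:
v(R, V) = -3 + V² (v(R, V) = -3 + V*V = -3 + V²)
(19251 + m(v(-13, -7), 168)) - 17605 = (19251 - 3*168) - 17605 = (19251 - 504) - 17605 = 18747 - 17605 = 1142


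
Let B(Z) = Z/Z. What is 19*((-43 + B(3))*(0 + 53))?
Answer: -42294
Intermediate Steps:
B(Z) = 1
19*((-43 + B(3))*(0 + 53)) = 19*((-43 + 1)*(0 + 53)) = 19*(-42*53) = 19*(-2226) = -42294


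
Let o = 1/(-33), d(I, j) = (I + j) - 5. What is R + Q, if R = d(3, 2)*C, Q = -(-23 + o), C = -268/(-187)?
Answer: 760/33 ≈ 23.030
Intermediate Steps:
d(I, j) = -5 + I + j
o = -1/33 ≈ -0.030303
C = 268/187 (C = -268*(-1/187) = 268/187 ≈ 1.4332)
Q = 760/33 (Q = -(-23 - 1/33) = -1*(-760/33) = 760/33 ≈ 23.030)
R = 0 (R = (-5 + 3 + 2)*(268/187) = 0*(268/187) = 0)
R + Q = 0 + 760/33 = 760/33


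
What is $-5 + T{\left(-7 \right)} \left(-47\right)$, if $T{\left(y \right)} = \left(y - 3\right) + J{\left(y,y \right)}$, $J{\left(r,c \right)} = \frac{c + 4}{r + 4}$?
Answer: $418$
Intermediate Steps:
$J{\left(r,c \right)} = \frac{4 + c}{4 + r}$
$T{\left(y \right)} = -2 + y$ ($T{\left(y \right)} = \left(y - 3\right) + \frac{4 + y}{4 + y} = \left(-3 + y\right) + 1 = -2 + y$)
$-5 + T{\left(-7 \right)} \left(-47\right) = -5 + \left(-2 - 7\right) \left(-47\right) = -5 - -423 = -5 + 423 = 418$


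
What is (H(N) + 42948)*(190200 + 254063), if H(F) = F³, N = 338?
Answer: 17174061381460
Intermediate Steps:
(H(N) + 42948)*(190200 + 254063) = (338³ + 42948)*(190200 + 254063) = (38614472 + 42948)*444263 = 38657420*444263 = 17174061381460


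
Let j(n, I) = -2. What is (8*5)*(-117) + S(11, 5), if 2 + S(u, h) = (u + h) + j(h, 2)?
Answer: -4668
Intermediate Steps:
S(u, h) = -4 + h + u (S(u, h) = -2 + ((u + h) - 2) = -2 + ((h + u) - 2) = -2 + (-2 + h + u) = -4 + h + u)
(8*5)*(-117) + S(11, 5) = (8*5)*(-117) + (-4 + 5 + 11) = 40*(-117) + 12 = -4680 + 12 = -4668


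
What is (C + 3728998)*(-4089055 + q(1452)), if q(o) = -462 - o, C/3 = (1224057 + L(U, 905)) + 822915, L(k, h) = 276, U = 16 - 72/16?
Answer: -40380899528998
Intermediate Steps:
U = 23/2 (U = 16 - 72/16 = 16 - 8*9/16 = 16 - 9/2 = 23/2 ≈ 11.500)
C = 6141744 (C = 3*((1224057 + 276) + 822915) = 3*(1224333 + 822915) = 3*2047248 = 6141744)
(C + 3728998)*(-4089055 + q(1452)) = (6141744 + 3728998)*(-4089055 + (-462 - 1*1452)) = 9870742*(-4089055 + (-462 - 1452)) = 9870742*(-4089055 - 1914) = 9870742*(-4090969) = -40380899528998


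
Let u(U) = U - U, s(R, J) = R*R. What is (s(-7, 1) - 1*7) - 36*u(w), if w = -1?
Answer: 42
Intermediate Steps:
s(R, J) = R²
u(U) = 0
(s(-7, 1) - 1*7) - 36*u(w) = ((-7)² - 1*7) - 36*0 = (49 - 7) + 0 = 42 + 0 = 42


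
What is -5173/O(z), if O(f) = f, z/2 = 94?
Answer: -5173/188 ≈ -27.516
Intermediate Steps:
z = 188 (z = 2*94 = 188)
-5173/O(z) = -5173/188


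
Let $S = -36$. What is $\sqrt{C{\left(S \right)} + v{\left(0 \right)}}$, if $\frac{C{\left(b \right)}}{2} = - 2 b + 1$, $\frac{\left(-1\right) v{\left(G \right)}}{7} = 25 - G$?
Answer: $i \sqrt{29} \approx 5.3852 i$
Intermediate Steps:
$v{\left(G \right)} = -175 + 7 G$ ($v{\left(G \right)} = - 7 \left(25 - G\right) = -175 + 7 G$)
$C{\left(b \right)} = 2 - 4 b$ ($C{\left(b \right)} = 2 \left(- 2 b + 1\right) = 2 \left(1 - 2 b\right) = 2 - 4 b$)
$\sqrt{C{\left(S \right)} + v{\left(0 \right)}} = \sqrt{\left(2 - -144\right) + \left(-175 + 7 \cdot 0\right)} = \sqrt{\left(2 + 144\right) + \left(-175 + 0\right)} = \sqrt{146 - 175} = \sqrt{-29} = i \sqrt{29}$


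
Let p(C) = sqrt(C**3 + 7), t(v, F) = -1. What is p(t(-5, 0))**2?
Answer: 6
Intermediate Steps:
p(C) = sqrt(7 + C**3)
p(t(-5, 0))**2 = (sqrt(7 + (-1)**3))**2 = (sqrt(7 - 1))**2 = (sqrt(6))**2 = 6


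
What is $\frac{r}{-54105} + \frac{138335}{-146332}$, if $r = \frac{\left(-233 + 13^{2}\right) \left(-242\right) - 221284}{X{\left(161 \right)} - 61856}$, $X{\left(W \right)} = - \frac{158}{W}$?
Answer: $- \frac{37271968184407121}{39424056871562820} \approx -0.94541$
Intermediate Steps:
$r = \frac{16566578}{4979487}$ ($r = \frac{\left(-233 + 13^{2}\right) \left(-242\right) - 221284}{- \frac{158}{161} - 61856} = \frac{\left(-233 + 169\right) \left(-242\right) - 221284}{\left(-158\right) \frac{1}{161} - 61856} = \frac{\left(-64\right) \left(-242\right) - 221284}{- \frac{158}{161} - 61856} = \frac{15488 - 221284}{- \frac{9958974}{161}} = \left(-205796\right) \left(- \frac{161}{9958974}\right) = \frac{16566578}{4979487} \approx 3.327$)
$\frac{r}{-54105} + \frac{138335}{-146332} = \frac{16566578}{4979487 \left(-54105\right)} + \frac{138335}{-146332} = \frac{16566578}{4979487} \left(- \frac{1}{54105}\right) + 138335 \left(- \frac{1}{146332}\right) = - \frac{16566578}{269415144135} - \frac{138335}{146332} = - \frac{37271968184407121}{39424056871562820}$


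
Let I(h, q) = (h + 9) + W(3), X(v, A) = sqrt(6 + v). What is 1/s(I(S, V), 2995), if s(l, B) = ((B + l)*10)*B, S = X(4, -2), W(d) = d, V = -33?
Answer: 3007/270809068050 - sqrt(10)/270809068050 ≈ 1.1092e-8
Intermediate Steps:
S = sqrt(10) (S = sqrt(6 + 4) = sqrt(10) ≈ 3.1623)
I(h, q) = 12 + h (I(h, q) = (h + 9) + 3 = (9 + h) + 3 = 12 + h)
s(l, B) = B*(10*B + 10*l) (s(l, B) = (10*B + 10*l)*B = B*(10*B + 10*l))
1/s(I(S, V), 2995) = 1/(10*2995*(2995 + (12 + sqrt(10)))) = 1/(10*2995*(3007 + sqrt(10))) = 1/(90059650 + 29950*sqrt(10))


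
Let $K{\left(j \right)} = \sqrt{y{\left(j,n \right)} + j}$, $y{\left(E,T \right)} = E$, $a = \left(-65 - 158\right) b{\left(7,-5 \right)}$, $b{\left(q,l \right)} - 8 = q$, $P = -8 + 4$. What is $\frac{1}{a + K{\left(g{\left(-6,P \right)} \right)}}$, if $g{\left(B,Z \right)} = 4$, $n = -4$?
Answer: $- \frac{3345}{11189017} - \frac{2 \sqrt{2}}{11189017} \approx -0.00029921$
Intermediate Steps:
$P = -4$
$b{\left(q,l \right)} = 8 + q$
$a = -3345$ ($a = \left(-65 - 158\right) \left(8 + 7\right) = \left(-223\right) 15 = -3345$)
$K{\left(j \right)} = \sqrt{2} \sqrt{j}$ ($K{\left(j \right)} = \sqrt{j + j} = \sqrt{2 j} = \sqrt{2} \sqrt{j}$)
$\frac{1}{a + K{\left(g{\left(-6,P \right)} \right)}} = \frac{1}{-3345 + \sqrt{2} \sqrt{4}} = \frac{1}{-3345 + \sqrt{2} \cdot 2} = \frac{1}{-3345 + 2 \sqrt{2}}$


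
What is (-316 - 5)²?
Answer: 103041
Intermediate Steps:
(-316 - 5)² = (-321)² = 103041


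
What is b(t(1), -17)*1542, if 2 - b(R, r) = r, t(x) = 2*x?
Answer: 29298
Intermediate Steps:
b(R, r) = 2 - r
b(t(1), -17)*1542 = (2 - 1*(-17))*1542 = (2 + 17)*1542 = 19*1542 = 29298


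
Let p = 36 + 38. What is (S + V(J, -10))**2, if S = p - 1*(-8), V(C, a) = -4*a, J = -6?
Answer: 14884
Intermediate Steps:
p = 74
S = 82 (S = 74 - 1*(-8) = 74 + 8 = 82)
(S + V(J, -10))**2 = (82 - 4*(-10))**2 = (82 + 40)**2 = 122**2 = 14884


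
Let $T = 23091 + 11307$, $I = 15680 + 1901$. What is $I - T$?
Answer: $-16817$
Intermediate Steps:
$I = 17581$
$T = 34398$
$I - T = 17581 - 34398 = -16817$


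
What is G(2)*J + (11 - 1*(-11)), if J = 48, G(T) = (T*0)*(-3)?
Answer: 22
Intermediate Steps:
G(T) = 0 (G(T) = 0*(-3) = 0)
G(2)*J + (11 - 1*(-11)) = 0*48 + (11 - 1*(-11)) = 0 + (11 + 11) = 0 + 22 = 22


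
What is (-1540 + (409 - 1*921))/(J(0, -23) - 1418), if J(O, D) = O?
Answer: 1026/709 ≈ 1.4471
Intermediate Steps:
(-1540 + (409 - 1*921))/(J(0, -23) - 1418) = (-1540 + (409 - 1*921))/(0 - 1418) = (-1540 + (409 - 921))/(-1418) = (-1540 - 512)*(-1/1418) = -2052*(-1/1418) = 1026/709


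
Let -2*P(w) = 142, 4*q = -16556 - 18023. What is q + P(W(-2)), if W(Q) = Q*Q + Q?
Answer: -34863/4 ≈ -8715.8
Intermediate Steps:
W(Q) = Q + Q² (W(Q) = Q² + Q = Q + Q²)
q = -34579/4 (q = (-16556 - 18023)/4 = (¼)*(-34579) = -34579/4 ≈ -8644.8)
P(w) = -71 (P(w) = -½*142 = -71)
q + P(W(-2)) = -34579/4 - 71 = -34863/4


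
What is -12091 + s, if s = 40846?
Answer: 28755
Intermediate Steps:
-12091 + s = -12091 + 40846 = 28755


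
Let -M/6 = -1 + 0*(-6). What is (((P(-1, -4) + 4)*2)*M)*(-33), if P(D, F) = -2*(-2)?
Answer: -3168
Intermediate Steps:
P(D, F) = 4
M = 6 (M = -6*(-1 + 0*(-6)) = -6*(-1 + 0) = -6*(-1) = 6)
(((P(-1, -4) + 4)*2)*M)*(-33) = (((4 + 4)*2)*6)*(-33) = ((8*2)*6)*(-33) = (16*6)*(-33) = 96*(-33) = -3168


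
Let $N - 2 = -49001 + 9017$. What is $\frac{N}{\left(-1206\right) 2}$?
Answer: $\frac{19991}{1206} \approx 16.576$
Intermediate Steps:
$N = -39982$ ($N = 2 + \left(-49001 + 9017\right) = 2 - 39984 = -39982$)
$\frac{N}{\left(-1206\right) 2} = - \frac{39982}{\left(-1206\right) 2} = - \frac{39982}{-2412} = \left(-39982\right) \left(- \frac{1}{2412}\right) = \frac{19991}{1206}$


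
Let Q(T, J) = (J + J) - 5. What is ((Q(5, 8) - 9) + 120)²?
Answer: 14884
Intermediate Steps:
Q(T, J) = -5 + 2*J (Q(T, J) = 2*J - 5 = -5 + 2*J)
((Q(5, 8) - 9) + 120)² = (((-5 + 2*8) - 9) + 120)² = (((-5 + 16) - 9) + 120)² = ((11 - 9) + 120)² = (2 + 120)² = 122² = 14884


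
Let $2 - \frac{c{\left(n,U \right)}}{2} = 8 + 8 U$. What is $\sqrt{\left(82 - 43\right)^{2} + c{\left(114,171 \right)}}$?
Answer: $i \sqrt{1227} \approx 35.029 i$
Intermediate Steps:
$c{\left(n,U \right)} = -12 - 16 U$ ($c{\left(n,U \right)} = 4 - 2 \left(8 + 8 U\right) = 4 - \left(16 + 16 U\right) = -12 - 16 U$)
$\sqrt{\left(82 - 43\right)^{2} + c{\left(114,171 \right)}} = \sqrt{\left(82 - 43\right)^{2} - 2748} = \sqrt{39^{2} - 2748} = \sqrt{1521 - 2748} = \sqrt{-1227} = i \sqrt{1227}$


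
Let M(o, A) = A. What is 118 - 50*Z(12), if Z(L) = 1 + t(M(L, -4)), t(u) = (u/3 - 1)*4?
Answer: 1604/3 ≈ 534.67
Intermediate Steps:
t(u) = -4 + 4*u/3 (t(u) = (u*(⅓) - 1)*4 = (u/3 - 1)*4 = (-1 + u/3)*4 = -4 + 4*u/3)
Z(L) = -25/3 (Z(L) = 1 + (-4 + (4/3)*(-4)) = 1 + (-4 - 16/3) = 1 - 28/3 = -25/3)
118 - 50*Z(12) = 118 - 50*(-25/3) = 118 + 1250/3 = 1604/3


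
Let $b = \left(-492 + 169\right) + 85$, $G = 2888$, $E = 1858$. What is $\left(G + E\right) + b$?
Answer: $4508$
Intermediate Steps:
$b = -238$ ($b = -323 + 85 = -238$)
$\left(G + E\right) + b = \left(2888 + 1858\right) - 238 = 4746 - 238 = 4508$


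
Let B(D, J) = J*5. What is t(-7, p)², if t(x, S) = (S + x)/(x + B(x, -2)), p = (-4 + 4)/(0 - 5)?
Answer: 49/289 ≈ 0.16955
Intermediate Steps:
B(D, J) = 5*J
p = 0 (p = 0/(-5) = 0*(-⅕) = 0)
t(x, S) = (S + x)/(-10 + x) (t(x, S) = (S + x)/(x + 5*(-2)) = (S + x)/(x - 10) = (S + x)/(-10 + x))
t(-7, p)² = ((0 - 7)/(-10 - 7))² = (-7/(-17))² = (-1/17*(-7))² = (7/17)² = 49/289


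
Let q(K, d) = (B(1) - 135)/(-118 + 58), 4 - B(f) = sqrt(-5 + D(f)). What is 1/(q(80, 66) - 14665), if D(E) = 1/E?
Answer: -10557228/154798698673 - 24*I/154798698673 ≈ -6.82e-5 - 1.5504e-10*I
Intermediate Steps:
B(f) = 4 - sqrt(-5 + 1/f)
q(K, d) = 131/60 + I/30 (q(K, d) = ((4 - sqrt(-5 + 1/1)) - 135)/(-118 + 58) = ((4 - sqrt(-5 + 1)) - 135)/(-60) = ((4 - sqrt(-4)) - 135)*(-1/60) = ((4 - 2*I) - 135)*(-1/60) = (-131 - 2*I)*(-1/60) = 131/60 + I/30)
1/(q(80, 66) - 14665) = 1/((131/60 + I/30) - 14665) = 1/(-879769/60 + I/30) = 720*(-879769/60 - I/30)/154798698673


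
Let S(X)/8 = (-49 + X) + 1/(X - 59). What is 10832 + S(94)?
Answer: 391728/35 ≈ 11192.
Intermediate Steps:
S(X) = -392 + 8*X + 8/(-59 + X) (S(X) = 8*((-49 + X) + 1/(X - 59)) = 8*((-49 + X) + 1/(-59 + X)) = 8*(-49 + X + 1/(-59 + X)) = -392 + 8*X + 8/(-59 + X))
10832 + S(94) = 10832 + 8*(2892 + 94² - 108*94)/(-59 + 94) = 10832 + 8*(2892 + 8836 - 10152)/35 = 10832 + 8*(1/35)*1576 = 10832 + 12608/35 = 391728/35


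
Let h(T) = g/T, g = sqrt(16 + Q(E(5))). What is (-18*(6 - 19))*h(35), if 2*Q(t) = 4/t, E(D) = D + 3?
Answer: 117*sqrt(65)/35 ≈ 26.951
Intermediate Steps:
E(D) = 3 + D
Q(t) = 2/t (Q(t) = (4/t)/2 = 2/t)
g = sqrt(65)/2 (g = sqrt(16 + 2/(3 + 5)) = sqrt(16 + 2/8) = sqrt(16 + 2*(1/8)) = sqrt(16 + 1/4) = sqrt(65/4) = sqrt(65)/2 ≈ 4.0311)
h(T) = sqrt(65)/(2*T) (h(T) = (sqrt(65)/2)/T = sqrt(65)/(2*T))
(-18*(6 - 19))*h(35) = (-18*(6 - 19))*((1/2)*sqrt(65)/35) = (-18*(-13))*((1/2)*sqrt(65)*(1/35)) = 234*(sqrt(65)/70) = 117*sqrt(65)/35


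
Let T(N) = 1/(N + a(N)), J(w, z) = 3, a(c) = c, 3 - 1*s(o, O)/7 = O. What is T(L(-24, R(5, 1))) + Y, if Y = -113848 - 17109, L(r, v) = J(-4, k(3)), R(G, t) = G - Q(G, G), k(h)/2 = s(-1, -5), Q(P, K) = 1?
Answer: -785741/6 ≈ -1.3096e+5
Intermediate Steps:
s(o, O) = 21 - 7*O
k(h) = 112 (k(h) = 2*(21 - 7*(-5)) = 2*(21 + 35) = 2*56 = 112)
R(G, t) = -1 + G (R(G, t) = G - 1*1 = G - 1 = -1 + G)
L(r, v) = 3
T(N) = 1/(2*N) (T(N) = 1/(N + N) = 1/(2*N))
Y = -130957
T(L(-24, R(5, 1))) + Y = (½)/3 - 130957 = (½)*(⅓) - 130957 = ⅙ - 130957 = -785741/6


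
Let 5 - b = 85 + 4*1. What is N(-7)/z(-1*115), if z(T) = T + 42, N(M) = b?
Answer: 84/73 ≈ 1.1507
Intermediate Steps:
b = -84 (b = 5 - (85 + 4*1) = 5 - (85 + 4) = 5 - 1*89 = 5 - 89 = -84)
N(M) = -84
z(T) = 42 + T
N(-7)/z(-1*115) = -84/(42 - 1*115) = -84/(42 - 115) = -84/(-73) = -84*(-1/73) = 84/73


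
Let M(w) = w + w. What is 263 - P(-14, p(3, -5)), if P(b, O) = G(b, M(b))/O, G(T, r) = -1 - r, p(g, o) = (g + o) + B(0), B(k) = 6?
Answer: 1025/4 ≈ 256.25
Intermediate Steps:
M(w) = 2*w
p(g, o) = 6 + g + o (p(g, o) = (g + o) + 6 = 6 + g + o)
P(b, O) = (-1 - 2*b)/O
263 - P(-14, p(3, -5)) = 263 - (-1 - 2*(-14))/(6 + 3 - 5) = 263 - (-1 + 28)/4 = 263 - 27/4 = 1025/4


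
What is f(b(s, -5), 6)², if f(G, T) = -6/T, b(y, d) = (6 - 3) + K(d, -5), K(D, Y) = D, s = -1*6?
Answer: 1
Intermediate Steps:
s = -6
b(y, d) = 3 + d (b(y, d) = (6 - 3) + d = 3 + d)
f(b(s, -5), 6)² = (-6/6)² = (-6*⅙)² = (-1)² = 1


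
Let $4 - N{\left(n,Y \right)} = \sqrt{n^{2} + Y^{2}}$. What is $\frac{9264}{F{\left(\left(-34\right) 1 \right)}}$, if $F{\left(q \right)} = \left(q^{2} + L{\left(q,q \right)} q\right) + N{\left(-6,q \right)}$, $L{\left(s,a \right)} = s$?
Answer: $\frac{2681928}{670333} + \frac{2316 \sqrt{298}}{670333} \approx 4.0605$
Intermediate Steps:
$N{\left(n,Y \right)} = 4 - \sqrt{Y^{2} + n^{2}}$ ($N{\left(n,Y \right)} = 4 - \sqrt{n^{2} + Y^{2}} = 4 - \sqrt{Y^{2} + n^{2}}$)
$F{\left(q \right)} = 4 - \sqrt{36 + q^{2}} + 2 q^{2}$ ($F{\left(q \right)} = \left(q^{2} + q q\right) - \left(-4 + \sqrt{q^{2} + \left(-6\right)^{2}}\right) = \left(q^{2} + q^{2}\right) - \left(-4 + \sqrt{q^{2} + 36}\right) = 2 q^{2} - \left(-4 + \sqrt{36 + q^{2}}\right) = 4 - \sqrt{36 + q^{2}} + 2 q^{2}$)
$\frac{9264}{F{\left(\left(-34\right) 1 \right)}} = \frac{9264}{4 - \sqrt{36 + \left(\left(-34\right) 1\right)^{2}} + 2 \left(\left(-34\right) 1\right)^{2}} = \frac{9264}{4 - \sqrt{36 + \left(-34\right)^{2}} + 2 \left(-34\right)^{2}} = \frac{9264}{4 - \sqrt{36 + 1156} + 2 \cdot 1156} = \frac{9264}{4 - \sqrt{1192} + 2312} = \frac{9264}{4 - 2 \sqrt{298} + 2312} = \frac{9264}{2316 - 2 \sqrt{298}}$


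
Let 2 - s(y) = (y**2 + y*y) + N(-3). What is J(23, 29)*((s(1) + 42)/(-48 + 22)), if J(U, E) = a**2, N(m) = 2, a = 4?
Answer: -320/13 ≈ -24.615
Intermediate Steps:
s(y) = -2*y**2 (s(y) = 2 - ((y**2 + y*y) + 2) = 2 - ((y**2 + y**2) + 2) = 2 - (2*y**2 + 2) = 2 - (2 + 2*y**2) = 2 + (-2 - 2*y**2) = -2*y**2)
J(U, E) = 16 (J(U, E) = 4**2 = 16)
J(23, 29)*((s(1) + 42)/(-48 + 22)) = 16*((-2*1**2 + 42)/(-48 + 22)) = 16*((-2*1 + 42)/(-26)) = 16*((-2 + 42)*(-1/26)) = 16*(40*(-1/26)) = 16*(-20/13) = -320/13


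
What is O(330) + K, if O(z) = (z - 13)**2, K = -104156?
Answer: -3667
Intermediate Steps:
O(z) = (-13 + z)**2
O(330) + K = (-13 + 330)**2 - 104156 = 317**2 - 104156 = 100489 - 104156 = -3667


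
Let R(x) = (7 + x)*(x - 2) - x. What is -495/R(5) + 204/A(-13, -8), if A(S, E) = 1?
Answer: 5829/31 ≈ 188.03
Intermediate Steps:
R(x) = -x + (-2 + x)*(7 + x) (R(x) = (7 + x)*(-2 + x) - x = (-2 + x)*(7 + x) - x = -x + (-2 + x)*(7 + x))
-495/R(5) + 204/A(-13, -8) = -495/(-14 + 5**2 + 4*5) + 204/1 = -495/(-14 + 25 + 20) + 204*1 = -495/31 + 204 = 5829/31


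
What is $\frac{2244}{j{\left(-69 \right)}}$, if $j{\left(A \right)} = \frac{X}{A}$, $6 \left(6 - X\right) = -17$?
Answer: $- \frac{929016}{53} \approx -17529.0$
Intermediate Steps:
$X = \frac{53}{6}$ ($X = 6 - - \frac{17}{6} = 6 + \frac{17}{6} = \frac{53}{6} \approx 8.8333$)
$j{\left(A \right)} = \frac{53}{6 A}$
$\frac{2244}{j{\left(-69 \right)}} = \frac{2244}{\frac{53}{6} \frac{1}{-69}} = \frac{2244}{\frac{53}{6} \left(- \frac{1}{69}\right)} = \frac{2244}{- \frac{53}{414}} = 2244 \left(- \frac{414}{53}\right) = - \frac{929016}{53}$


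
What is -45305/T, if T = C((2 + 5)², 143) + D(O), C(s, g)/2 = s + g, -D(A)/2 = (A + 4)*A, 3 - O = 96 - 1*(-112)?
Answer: 45305/82026 ≈ 0.55233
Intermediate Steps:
O = -205 (O = 3 - (96 - 1*(-112)) = 3 - (96 + 112) = 3 - 1*208 = 3 - 208 = -205)
D(A) = -2*A*(4 + A) (D(A) = -2*(A + 4)*A = -2*(4 + A)*A = -2*A*(4 + A))
C(s, g) = 2*g + 2*s (C(s, g) = 2*(s + g) = 2*(g + s) = 2*g + 2*s)
T = -82026 (T = (2*143 + 2*(2 + 5)²) - 2*(-205)*(4 - 205) = (286 + 2*7²) - 2*(-205)*(-201) = (286 + 2*49) - 82410 = (286 + 98) - 82410 = 384 - 82410 = -82026)
-45305/T = -45305/(-82026) = -45305*(-1/82026) = 45305/82026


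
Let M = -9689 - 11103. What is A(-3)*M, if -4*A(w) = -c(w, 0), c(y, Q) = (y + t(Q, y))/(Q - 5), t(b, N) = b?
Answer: -15594/5 ≈ -3118.8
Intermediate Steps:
c(y, Q) = (Q + y)/(-5 + Q) (c(y, Q) = (y + Q)/(Q - 5) = (Q + y)/(-5 + Q))
M = -20792
A(w) = -w/20 (A(w) = -(-1)*(0 + w)/(-5 + 0)/4 = -(-1)*w/(-5)/4 = -(-1)*(-w/5)/4 = -w/20)
A(-3)*M = -1/20*(-3)*(-20792) = (3/20)*(-20792) = -15594/5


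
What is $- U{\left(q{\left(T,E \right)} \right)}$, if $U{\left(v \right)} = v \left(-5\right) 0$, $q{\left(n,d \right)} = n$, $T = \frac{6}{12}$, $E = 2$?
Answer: $0$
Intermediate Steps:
$T = \frac{1}{2}$ ($T = 6 \cdot \frac{1}{12} = \frac{1}{2} \approx 0.5$)
$U{\left(v \right)} = 0$ ($U{\left(v \right)} = - 5 v 0 = 0$)
$- U{\left(q{\left(T,E \right)} \right)} = \left(-1\right) 0 = 0$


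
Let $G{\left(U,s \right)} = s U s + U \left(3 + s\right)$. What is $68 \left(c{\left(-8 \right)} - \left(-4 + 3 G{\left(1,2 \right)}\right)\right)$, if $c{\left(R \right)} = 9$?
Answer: $-952$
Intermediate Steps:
$G{\left(U,s \right)} = U s^{2} + U \left(3 + s\right)$ ($G{\left(U,s \right)} = U s s + U \left(3 + s\right) = U s^{2} + U \left(3 + s\right)$)
$68 \left(c{\left(-8 \right)} - \left(-4 + 3 G{\left(1,2 \right)}\right)\right) = 68 \left(9 + \left(- 3 \cdot 1 \left(3 + 2 + 2^{2}\right) + 4\right)\right) = 68 \left(9 + \left(- 3 \cdot 1 \left(3 + 2 + 4\right) + 4\right)\right) = 68 \left(9 + \left(- 3 \cdot 1 \cdot 9 + 4\right)\right) = 68 \left(9 + \left(\left(-3\right) 9 + 4\right)\right) = 68 \left(9 + \left(-27 + 4\right)\right) = 68 \left(9 - 23\right) = 68 \left(-14\right) = -952$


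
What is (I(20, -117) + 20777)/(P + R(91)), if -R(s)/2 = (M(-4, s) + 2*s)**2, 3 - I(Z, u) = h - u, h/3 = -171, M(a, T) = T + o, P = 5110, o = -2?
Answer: -5294/35443 ≈ -0.14937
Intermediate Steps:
M(a, T) = -2 + T (M(a, T) = T - 2 = -2 + T)
h = -513 (h = 3*(-171) = -513)
I(Z, u) = 516 + u (I(Z, u) = 3 - (-513 - u) = 3 + (513 + u) = 516 + u)
R(s) = -2*(-2 + 3*s)**2 (R(s) = -2*((-2 + s) + 2*s)**2 = -2*(-2 + 3*s)**2)
(I(20, -117) + 20777)/(P + R(91)) = ((516 - 117) + 20777)/(5110 - 2*(-2 + 3*91)**2) = (399 + 20777)/(5110 - 2*(-2 + 273)**2) = 21176/(5110 - 2*271**2) = 21176/(5110 - 2*73441) = 21176/(5110 - 146882) = 21176/(-141772) = 21176*(-1/141772) = -5294/35443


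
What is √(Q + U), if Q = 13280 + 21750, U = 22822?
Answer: 6*√1607 ≈ 240.52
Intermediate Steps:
Q = 35030
√(Q + U) = √(35030 + 22822) = √57852 = 6*√1607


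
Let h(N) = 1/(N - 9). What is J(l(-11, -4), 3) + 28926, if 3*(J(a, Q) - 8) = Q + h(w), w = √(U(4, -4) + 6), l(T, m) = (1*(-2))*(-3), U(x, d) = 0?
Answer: 723374/25 - √6/225 ≈ 28935.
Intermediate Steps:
l(T, m) = 6 (l(T, m) = -2*(-3) = 6)
w = √6 (w = √(0 + 6) = √6 ≈ 2.4495)
h(N) = 1/(-9 + N)
J(a, Q) = 8 + Q/3 + 1/(3*(-9 + √6)) (J(a, Q) = 8 + (Q + 1/(-9 + √6))/3 = 8 + (Q/3 + 1/(3*(-9 + √6))) = 8 + Q/3 + 1/(3*(-9 + √6)))
J(l(-11, -4), 3) + 28926 = (199/25 - √6/225 + (⅓)*3) + 28926 = (199/25 - √6/225 + 1) + 28926 = (224/25 - √6/225) + 28926 = 723374/25 - √6/225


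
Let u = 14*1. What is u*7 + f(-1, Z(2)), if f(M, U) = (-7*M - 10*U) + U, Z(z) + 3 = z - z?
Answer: 132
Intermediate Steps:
Z(z) = -3 (Z(z) = -3 + (z - z) = -3 + 0 = -3)
u = 14
f(M, U) = -9*U - 7*M (f(M, U) = (-10*U - 7*M) + U = -9*U - 7*M)
u*7 + f(-1, Z(2)) = 14*7 + (-9*(-3) - 7*(-1)) = 98 + (27 + 7) = 98 + 34 = 132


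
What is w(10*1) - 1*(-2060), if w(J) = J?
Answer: 2070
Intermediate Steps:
w(10*1) - 1*(-2060) = 10*1 - 1*(-2060) = 10 + 2060 = 2070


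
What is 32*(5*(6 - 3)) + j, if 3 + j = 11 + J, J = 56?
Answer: 544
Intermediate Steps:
j = 64 (j = -3 + (11 + 56) = -3 + 67 = 64)
32*(5*(6 - 3)) + j = 32*(5*(6 - 3)) + 64 = 32*(5*3) + 64 = 32*15 + 64 = 480 + 64 = 544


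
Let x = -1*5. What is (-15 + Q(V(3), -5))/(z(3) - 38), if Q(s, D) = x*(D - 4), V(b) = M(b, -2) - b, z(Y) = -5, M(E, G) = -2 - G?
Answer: -30/43 ≈ -0.69767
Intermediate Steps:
x = -5
V(b) = -b (V(b) = (-2 - 1*(-2)) - b = (-2 + 2) - b = 0 - b = -b)
Q(s, D) = 20 - 5*D (Q(s, D) = -5*(D - 4) = -5*(-4 + D) = 20 - 5*D)
(-15 + Q(V(3), -5))/(z(3) - 38) = (-15 + (20 - 5*(-5)))/(-5 - 38) = (-15 + (20 + 25))/(-43) = (-15 + 45)*(-1/43) = 30*(-1/43) = -30/43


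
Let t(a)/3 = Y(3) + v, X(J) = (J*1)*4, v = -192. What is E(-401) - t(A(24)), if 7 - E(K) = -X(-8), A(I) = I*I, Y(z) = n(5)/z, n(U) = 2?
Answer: 549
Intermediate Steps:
X(J) = 4*J (X(J) = J*4 = 4*J)
Y(z) = 2/z
A(I) = I²
t(a) = -574 (t(a) = 3*(2/3 - 192) = 3*(2*(⅓) - 192) = 3*(⅔ - 192) = 3*(-574/3) = -574)
E(K) = -25 (E(K) = 7 - (-1)*4*(-8) = 7 - (-1)*(-32) = 7 - 1*32 = 7 - 32 = -25)
E(-401) - t(A(24)) = -25 - 1*(-574) = -25 + 574 = 549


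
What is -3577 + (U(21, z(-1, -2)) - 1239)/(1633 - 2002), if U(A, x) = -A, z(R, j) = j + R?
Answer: -146517/41 ≈ -3573.6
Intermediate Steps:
z(R, j) = R + j
-3577 + (U(21, z(-1, -2)) - 1239)/(1633 - 2002) = -3577 + (-1*21 - 1239)/(1633 - 2002) = -3577 + (-21 - 1239)/(-369) = -3577 - 1260*(-1/369) = -3577 + 140/41 = -146517/41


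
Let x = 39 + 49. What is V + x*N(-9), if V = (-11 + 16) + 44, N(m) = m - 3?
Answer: -1007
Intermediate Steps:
N(m) = -3 + m
x = 88
V = 49 (V = 5 + 44 = 49)
V + x*N(-9) = 49 + 88*(-3 - 9) = 49 + 88*(-12) = 49 - 1056 = -1007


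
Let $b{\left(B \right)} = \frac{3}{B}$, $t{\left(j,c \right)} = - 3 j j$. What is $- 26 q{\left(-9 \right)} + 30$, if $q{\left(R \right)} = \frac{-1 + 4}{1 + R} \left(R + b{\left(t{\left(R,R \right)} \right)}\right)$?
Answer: $- \frac{3125}{54} \approx -57.87$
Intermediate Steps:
$t{\left(j,c \right)} = - 3 j^{2}$
$q{\left(R \right)} = \frac{3 \left(R - \frac{1}{R^{2}}\right)}{1 + R}$ ($q{\left(R \right)} = \frac{-1 + 4}{1 + R} \left(R + \frac{3}{\left(-3\right) R^{2}}\right) = \frac{3}{1 + R} \left(R + 3 \left(- \frac{1}{3 R^{2}}\right)\right) = \frac{3}{1 + R} \left(R - \frac{1}{R^{2}}\right) = \frac{3 \left(R - \frac{1}{R^{2}}\right)}{1 + R}$)
$- 26 q{\left(-9 \right)} + 30 = - 26 \frac{3 \left(-1 + \left(-9\right)^{3}\right)}{81 \left(1 - 9\right)} + 30 = - 26 \cdot 3 \cdot \frac{1}{81} \frac{1}{-8} \left(-1 - 729\right) + 30 = - 26 \cdot 3 \cdot \frac{1}{81} \left(- \frac{1}{8}\right) \left(-730\right) + 30 = \left(-26\right) \frac{365}{108} + 30 = - \frac{4745}{54} + 30 = - \frac{3125}{54}$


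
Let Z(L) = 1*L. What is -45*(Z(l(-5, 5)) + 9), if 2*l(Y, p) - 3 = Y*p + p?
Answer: -45/2 ≈ -22.500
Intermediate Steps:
l(Y, p) = 3/2 + p/2 + Y*p/2 (l(Y, p) = 3/2 + (Y*p + p)/2 = 3/2 + (p + Y*p)/2 = 3/2 + (p/2 + Y*p/2) = 3/2 + p/2 + Y*p/2)
Z(L) = L
-45*(Z(l(-5, 5)) + 9) = -45*((3/2 + (1/2)*5 + (1/2)*(-5)*5) + 9) = -45*((3/2 + 5/2 - 25/2) + 9) = -45*(-17/2 + 9) = -45*1/2 = -45/2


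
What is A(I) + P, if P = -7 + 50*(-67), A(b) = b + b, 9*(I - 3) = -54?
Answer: -3363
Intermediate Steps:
I = -3 (I = 3 + (1/9)*(-54) = 3 - 6 = -3)
A(b) = 2*b
P = -3357 (P = -7 - 3350 = -3357)
A(I) + P = 2*(-3) - 3357 = -6 - 3357 = -3363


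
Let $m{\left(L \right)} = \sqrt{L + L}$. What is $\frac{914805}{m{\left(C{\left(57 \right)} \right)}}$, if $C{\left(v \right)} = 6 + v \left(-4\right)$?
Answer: $- \frac{304935 i \sqrt{111}}{74} \approx - 43415.0 i$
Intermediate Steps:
$C{\left(v \right)} = 6 - 4 v$
$m{\left(L \right)} = \sqrt{2} \sqrt{L}$ ($m{\left(L \right)} = \sqrt{2 L} = \sqrt{2} \sqrt{L}$)
$\frac{914805}{m{\left(C{\left(57 \right)} \right)}} = \frac{914805}{\sqrt{2} \sqrt{6 - 228}} = \frac{914805}{\sqrt{2} \sqrt{-222}} = \frac{914805}{\sqrt{2} i \sqrt{222}} = \frac{914805}{2 i \sqrt{111}} = 914805 \left(- \frac{i \sqrt{111}}{222}\right) = - \frac{304935 i \sqrt{111}}{74}$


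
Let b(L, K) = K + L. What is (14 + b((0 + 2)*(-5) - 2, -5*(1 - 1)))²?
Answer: 4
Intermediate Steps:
(14 + b((0 + 2)*(-5) - 2, -5*(1 - 1)))² = (14 + (-5*(1 - 1) + ((0 + 2)*(-5) - 2)))² = (14 + (-5*0 + (2*(-5) - 2)))² = (14 + (0 + (-10 - 2)))² = (14 + (0 - 12))² = (14 - 12)² = 2² = 4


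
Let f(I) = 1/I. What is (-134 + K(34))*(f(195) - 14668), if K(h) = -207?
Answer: 975348319/195 ≈ 5.0018e+6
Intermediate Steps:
(-134 + K(34))*(f(195) - 14668) = (-134 - 207)*(1/195 - 14668) = -341*(1/195 - 14668) = -341*(-2860259/195) = 975348319/195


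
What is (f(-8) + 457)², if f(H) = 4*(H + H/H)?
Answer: 184041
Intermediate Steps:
f(H) = 4 + 4*H (f(H) = 4*(H + 1) = 4*(1 + H) = 4 + 4*H)
(f(-8) + 457)² = ((4 + 4*(-8)) + 457)² = ((4 - 32) + 457)² = (-28 + 457)² = 429² = 184041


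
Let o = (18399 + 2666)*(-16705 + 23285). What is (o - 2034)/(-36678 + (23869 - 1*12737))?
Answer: -69302833/12773 ≈ -5425.7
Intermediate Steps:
o = 138607700 (o = 21065*6580 = 138607700)
(o - 2034)/(-36678 + (23869 - 1*12737)) = (138607700 - 2034)/(-36678 + (23869 - 1*12737)) = 138605666/(-36678 + (23869 - 12737)) = 138605666/(-36678 + 11132) = 138605666/(-25546) = 138605666*(-1/25546) = -69302833/12773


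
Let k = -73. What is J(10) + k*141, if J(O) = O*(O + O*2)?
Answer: -9993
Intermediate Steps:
J(O) = 3*O**2 (J(O) = O*(O + 2*O) = O*(3*O) = 3*O**2)
J(10) + k*141 = 3*10**2 - 73*141 = 3*100 - 10293 = 300 - 10293 = -9993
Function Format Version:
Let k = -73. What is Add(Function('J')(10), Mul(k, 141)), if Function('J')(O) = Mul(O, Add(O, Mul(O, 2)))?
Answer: -9993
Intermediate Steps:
Function('J')(O) = Mul(3, Pow(O, 2)) (Function('J')(O) = Mul(O, Add(O, Mul(2, O))) = Mul(O, Mul(3, O)) = Mul(3, Pow(O, 2)))
Add(Function('J')(10), Mul(k, 141)) = Add(Mul(3, Pow(10, 2)), Mul(-73, 141)) = Add(Mul(3, 100), -10293) = Add(300, -10293) = -9993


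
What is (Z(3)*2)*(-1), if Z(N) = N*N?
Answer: -18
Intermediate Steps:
Z(N) = N²
(Z(3)*2)*(-1) = (3²*2)*(-1) = (9*2)*(-1) = 18*(-1) = -18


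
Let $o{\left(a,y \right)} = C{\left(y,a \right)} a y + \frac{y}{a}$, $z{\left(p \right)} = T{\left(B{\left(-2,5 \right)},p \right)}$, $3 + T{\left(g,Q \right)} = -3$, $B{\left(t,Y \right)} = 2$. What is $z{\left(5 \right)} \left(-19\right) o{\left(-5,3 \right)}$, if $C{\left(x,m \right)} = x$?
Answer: $- \frac{25992}{5} \approx -5198.4$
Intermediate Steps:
$T{\left(g,Q \right)} = -6$ ($T{\left(g,Q \right)} = -3 - 3 = -6$)
$z{\left(p \right)} = -6$
$o{\left(a,y \right)} = a y^{2} + \frac{y}{a}$ ($o{\left(a,y \right)} = y a y + \frac{y}{a} = a y y + \frac{y}{a} = a y^{2} + \frac{y}{a}$)
$z{\left(5 \right)} \left(-19\right) o{\left(-5,3 \right)} = \left(-6\right) \left(-19\right) \left(- 5 \cdot 3^{2} + \frac{3}{-5}\right) = 114 \left(\left(-5\right) 9 + 3 \left(- \frac{1}{5}\right)\right) = 114 \left(-45 - \frac{3}{5}\right) = 114 \left(- \frac{228}{5}\right) = - \frac{25992}{5}$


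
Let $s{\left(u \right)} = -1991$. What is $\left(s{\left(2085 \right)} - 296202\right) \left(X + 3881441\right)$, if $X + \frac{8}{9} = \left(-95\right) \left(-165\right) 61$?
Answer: $- \frac{12982886665448}{9} \approx -1.4425 \cdot 10^{12}$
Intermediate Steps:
$X = \frac{8605567}{9}$ ($X = - \frac{8}{9} + \left(-95\right) \left(-165\right) 61 = - \frac{8}{9} + 15675 \cdot 61 = - \frac{8}{9} + 956175 = \frac{8605567}{9} \approx 9.5617 \cdot 10^{5}$)
$\left(s{\left(2085 \right)} - 296202\right) \left(X + 3881441\right) = \left(-1991 - 296202\right) \left(\frac{8605567}{9} + 3881441\right) = \left(-298193\right) \frac{43538536}{9} = - \frac{12982886665448}{9}$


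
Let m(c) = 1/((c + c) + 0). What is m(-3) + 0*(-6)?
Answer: -1/6 ≈ -0.16667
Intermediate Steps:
m(c) = 1/(2*c) (m(c) = 1/(2*c + 0) = 1/(2*c))
m(-3) + 0*(-6) = (1/2)/(-3) + 0*(-6) = (1/2)*(-1/3) + 0 = -1/6 + 0 = -1/6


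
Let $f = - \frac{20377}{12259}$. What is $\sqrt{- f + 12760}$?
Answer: $\frac{\sqrt{1140905363}}{299} \approx 112.97$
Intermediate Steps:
$f = - \frac{497}{299}$ ($f = \left(-20377\right) \frac{1}{12259} = - \frac{497}{299} \approx -1.6622$)
$\sqrt{- f + 12760} = \sqrt{\left(-1\right) \left(- \frac{497}{299}\right) + 12760} = \sqrt{\frac{497}{299} + 12760} = \sqrt{\frac{3815737}{299}} = \frac{\sqrt{1140905363}}{299}$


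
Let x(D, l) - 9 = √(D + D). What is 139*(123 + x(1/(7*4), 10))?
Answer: 18348 + 139*√14/14 ≈ 18385.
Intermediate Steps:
x(D, l) = 9 + √2*√D (x(D, l) = 9 + √(D + D) = 9 + √(2*D) = 9 + √2*√D)
139*(123 + x(1/(7*4), 10)) = 139*(123 + (9 + √2*√(1/(7*4)))) = 139*(123 + (9 + √2*√(1/28))) = 139*(123 + (9 + √2*(√7/14))) = 139*(123 + (9 + √14/14)) = 139*(132 + √14/14) = 18348 + 139*√14/14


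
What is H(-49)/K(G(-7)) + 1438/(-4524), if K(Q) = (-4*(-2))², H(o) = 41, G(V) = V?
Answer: 23363/72384 ≈ 0.32276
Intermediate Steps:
K(Q) = 64 (K(Q) = 8² = 64)
H(-49)/K(G(-7)) + 1438/(-4524) = 41/64 + 1438/(-4524) = 41*(1/64) + 1438*(-1/4524) = 41/64 - 719/2262 = 23363/72384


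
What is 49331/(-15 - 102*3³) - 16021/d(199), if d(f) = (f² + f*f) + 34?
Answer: -18559405/1030068 ≈ -18.018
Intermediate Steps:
d(f) = 34 + 2*f² (d(f) = (f² + f²) + 34 = 2*f² + 34 = 34 + 2*f²)
49331/(-15 - 102*3³) - 16021/d(199) = 49331/(-15 - 102*3³) - 16021/(34 + 2*199²) = 49331/(-15 - 102*27) - 16021/(34 + 2*39601) = 49331/(-15 - 2754) - 16021/(34 + 79202) = 49331/(-2769) - 16021/79236 = 49331*(-1/2769) - 16021*1/79236 = -49331/2769 - 16021/79236 = -18559405/1030068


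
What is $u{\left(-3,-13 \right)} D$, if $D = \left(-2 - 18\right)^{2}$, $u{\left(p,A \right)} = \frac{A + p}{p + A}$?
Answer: $400$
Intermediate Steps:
$u{\left(p,A \right)} = 1$ ($u{\left(p,A \right)} = \frac{A + p}{A + p} = 1$)
$D = 400$ ($D = \left(-20\right)^{2} = 400$)
$u{\left(-3,-13 \right)} D = 1 \cdot 400 = 400$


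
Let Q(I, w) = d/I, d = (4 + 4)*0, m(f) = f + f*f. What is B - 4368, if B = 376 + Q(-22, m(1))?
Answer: -3992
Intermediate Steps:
m(f) = f + f²
d = 0 (d = 8*0 = 0)
Q(I, w) = 0 (Q(I, w) = 0/I = 0)
B = 376 (B = 376 + 0 = 376)
B - 4368 = 376 - 4368 = -3992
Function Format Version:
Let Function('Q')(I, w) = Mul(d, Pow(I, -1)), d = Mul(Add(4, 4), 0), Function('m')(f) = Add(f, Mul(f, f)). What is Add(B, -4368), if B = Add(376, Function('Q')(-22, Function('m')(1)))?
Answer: -3992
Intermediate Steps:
Function('m')(f) = Add(f, Pow(f, 2))
d = 0 (d = Mul(8, 0) = 0)
Function('Q')(I, w) = 0 (Function('Q')(I, w) = Mul(0, Pow(I, -1)) = 0)
B = 376 (B = Add(376, 0) = 376)
Add(B, -4368) = Add(376, -4368) = -3992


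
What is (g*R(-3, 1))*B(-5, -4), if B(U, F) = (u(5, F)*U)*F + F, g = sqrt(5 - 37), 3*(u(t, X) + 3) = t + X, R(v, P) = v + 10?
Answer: -4816*I*sqrt(2)/3 ≈ -2270.3*I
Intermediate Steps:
R(v, P) = 10 + v
u(t, X) = -3 + X/3 + t/3 (u(t, X) = -3 + (t + X)/3 = -3 + (X + t)/3 = -3 + (X/3 + t/3) = -3 + X/3 + t/3)
g = 4*I*sqrt(2) (g = sqrt(-32) = 4*I*sqrt(2) ≈ 5.6569*I)
B(U, F) = F + F*U*(-4/3 + F/3) (B(U, F) = ((-3 + F/3 + (1/3)*5)*U)*F + F = ((-3 + F/3 + 5/3)*U)*F + F = ((-4/3 + F/3)*U)*F + F = (U*(-4/3 + F/3))*F + F = F*U*(-4/3 + F/3) + F = F + F*U*(-4/3 + F/3))
(g*R(-3, 1))*B(-5, -4) = ((4*I*sqrt(2))*(10 - 3))*((1/3)*(-4)*(3 - 5*(-4 - 4))) = ((4*I*sqrt(2))*7)*((1/3)*(-4)*(3 - 5*(-8))) = (28*I*sqrt(2))*((1/3)*(-4)*(3 + 40)) = (28*I*sqrt(2))*((1/3)*(-4)*43) = (28*I*sqrt(2))*(-172/3) = -4816*I*sqrt(2)/3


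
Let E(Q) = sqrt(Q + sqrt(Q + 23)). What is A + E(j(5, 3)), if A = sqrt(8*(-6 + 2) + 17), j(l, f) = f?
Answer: sqrt(3 + sqrt(26)) + I*sqrt(15) ≈ 2.8459 + 3.873*I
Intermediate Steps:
E(Q) = sqrt(Q + sqrt(23 + Q))
A = I*sqrt(15) (A = sqrt(8*(-4) + 17) = sqrt(-32 + 17) = sqrt(-15) = I*sqrt(15) ≈ 3.873*I)
A + E(j(5, 3)) = I*sqrt(15) + sqrt(3 + sqrt(23 + 3)) = I*sqrt(15) + sqrt(3 + sqrt(26)) = sqrt(3 + sqrt(26)) + I*sqrt(15)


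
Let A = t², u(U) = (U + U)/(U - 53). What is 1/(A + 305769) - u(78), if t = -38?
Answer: -47925203/7680325 ≈ -6.2400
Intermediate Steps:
u(U) = 2*U/(-53 + U) (u(U) = (2*U)/(-53 + U) = 2*U/(-53 + U))
A = 1444 (A = (-38)² = 1444)
1/(A + 305769) - u(78) = 1/(1444 + 305769) - 2*78/(-53 + 78) = 1/307213 - 2*78/25 = 1/307213 - 1*156/25 = 1/307213 - 156/25 = -47925203/7680325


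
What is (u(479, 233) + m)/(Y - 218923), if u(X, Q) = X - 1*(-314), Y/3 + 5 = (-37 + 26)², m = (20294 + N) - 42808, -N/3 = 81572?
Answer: 266437/218575 ≈ 1.2190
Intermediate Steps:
N = -244716 (N = -3*81572 = -244716)
m = -267230 (m = (20294 - 244716) - 42808 = -224422 - 42808 = -267230)
Y = 348 (Y = -15 + 3*(-37 + 26)² = -15 + 3*(-11)² = -15 + 3*121 = -15 + 363 = 348)
u(X, Q) = 314 + X (u(X, Q) = X + 314 = 314 + X)
(u(479, 233) + m)/(Y - 218923) = ((314 + 479) - 267230)/(348 - 218923) = (793 - 267230)/(-218575) = -266437*(-1/218575) = 266437/218575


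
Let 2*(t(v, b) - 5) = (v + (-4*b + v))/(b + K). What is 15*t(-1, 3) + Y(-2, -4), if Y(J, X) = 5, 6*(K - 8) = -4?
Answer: 2165/31 ≈ 69.839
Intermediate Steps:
K = 22/3 (K = 8 + (⅙)*(-4) = 8 - ⅔ = 22/3 ≈ 7.3333)
t(v, b) = 5 + (-4*b + 2*v)/(2*(22/3 + b)) (t(v, b) = 5 + ((v + (-4*b + v))/(b + 22/3))/2 = 5 + ((v + (v - 4*b))/(22/3 + b))/2 = 5 + ((-4*b + 2*v)/(22/3 + b))/2 = 5 + (-4*b + 2*v)/(2*(22/3 + b)))
15*t(-1, 3) + Y(-2, -4) = 15*((110 + 3*(-1) + 9*3)/(22 + 3*3)) + 5 = 15*((110 - 3 + 27)/(22 + 9)) + 5 = 15*(134/31) + 5 = 2010/31 + 5 = 2165/31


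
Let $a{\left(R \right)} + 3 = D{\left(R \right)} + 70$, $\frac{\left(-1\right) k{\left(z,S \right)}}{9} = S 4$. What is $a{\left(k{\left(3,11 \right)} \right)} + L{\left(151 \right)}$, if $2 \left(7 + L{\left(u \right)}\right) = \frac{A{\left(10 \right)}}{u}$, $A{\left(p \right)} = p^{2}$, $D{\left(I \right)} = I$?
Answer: $- \frac{50686}{151} \approx -335.67$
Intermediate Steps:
$k{\left(z,S \right)} = - 36 S$ ($k{\left(z,S \right)} = - 9 S 4 = - 9 \cdot 4 S = - 36 S$)
$L{\left(u \right)} = -7 + \frac{50}{u}$ ($L{\left(u \right)} = -7 + \frac{10^{2} \frac{1}{u}}{2} = -7 + \frac{100 \frac{1}{u}}{2} = -7 + \frac{50}{u}$)
$a{\left(R \right)} = 67 + R$ ($a{\left(R \right)} = -3 + \left(R + 70\right) = -3 + \left(70 + R\right) = 67 + R$)
$a{\left(k{\left(3,11 \right)} \right)} + L{\left(151 \right)} = \left(67 - 396\right) - \left(7 - \frac{50}{151}\right) = \left(67 - 396\right) + \left(-7 + 50 \cdot \frac{1}{151}\right) = -329 + \left(-7 + \frac{50}{151}\right) = -329 - \frac{1007}{151} = - \frac{50686}{151}$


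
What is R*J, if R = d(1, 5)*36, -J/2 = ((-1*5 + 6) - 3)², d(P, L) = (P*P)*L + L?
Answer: -2880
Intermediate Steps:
d(P, L) = L + L*P² (d(P, L) = P²*L + L = L*P² + L = L + L*P²)
J = -8 (J = -2*((-1*5 + 6) - 3)² = -2*((-5 + 6) - 3)² = -2*(1 - 3)² = -2*(-2)² = -2*4 = -8)
R = 360 (R = (5*(1 + 1²))*36 = (5*(1 + 1))*36 = (5*2)*36 = 10*36 = 360)
R*J = 360*(-8) = -2880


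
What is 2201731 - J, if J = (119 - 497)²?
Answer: 2058847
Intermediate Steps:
J = 142884 (J = (-378)² = 142884)
2201731 - J = 2201731 - 1*142884 = 2201731 - 142884 = 2058847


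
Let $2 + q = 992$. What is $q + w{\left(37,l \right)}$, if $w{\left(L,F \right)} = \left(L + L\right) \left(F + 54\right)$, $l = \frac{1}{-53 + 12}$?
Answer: $\frac{204352}{41} \approx 4984.2$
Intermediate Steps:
$l = - \frac{1}{41}$ ($l = \frac{1}{-41} = - \frac{1}{41} \approx -0.02439$)
$w{\left(L,F \right)} = 2 L \left(54 + F\right)$
$q = 990$ ($q = -2 + 992 = 990$)
$q + w{\left(37,l \right)} = 990 + 2 \cdot 37 \left(54 - \frac{1}{41}\right) = 990 + 2 \cdot 37 \cdot \frac{2213}{41} = 990 + \frac{163762}{41} = \frac{204352}{41}$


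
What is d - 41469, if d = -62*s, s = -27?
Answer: -39795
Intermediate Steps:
d = 1674 (d = -62*(-27) = 1674)
d - 41469 = 1674 - 41469 = -39795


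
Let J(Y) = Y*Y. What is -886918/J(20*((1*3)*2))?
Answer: -443459/7200 ≈ -61.592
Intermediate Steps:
J(Y) = Y²
-886918/J(20*((1*3)*2)) = -886918/((20*((1*3)*2))²) = -886918/((20*(3*2))²) = -886918/((20*6)²) = -886918/(120²) = -886918/14400 = -886918*1/14400 = -443459/7200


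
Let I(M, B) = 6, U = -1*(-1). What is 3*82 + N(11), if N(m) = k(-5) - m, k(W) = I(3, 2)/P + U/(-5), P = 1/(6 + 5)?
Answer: 1504/5 ≈ 300.80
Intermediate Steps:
P = 1/11 ≈ 0.090909
U = 1
k(W) = 329/5 (k(W) = 6/(1/11) + 1/(-5) = 6*11 + 1*(-⅕) = 66 - ⅕ = 329/5)
N(m) = 329/5 - m
3*82 + N(11) = 3*82 + (329/5 - 1*11) = 246 + (329/5 - 11) = 246 + 274/5 = 1504/5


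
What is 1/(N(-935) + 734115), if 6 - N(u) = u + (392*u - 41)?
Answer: 1/1101617 ≈ 9.0776e-7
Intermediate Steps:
N(u) = 47 - 393*u (N(u) = 6 - (u + (392*u - 41)) = 6 - (u + (-41 + 392*u)) = 6 - (-41 + 393*u) = 6 + (41 - 393*u) = 47 - 393*u)
1/(N(-935) + 734115) = 1/((47 - 393*(-935)) + 734115) = 1/((47 + 367455) + 734115) = 1/(367502 + 734115) = 1/1101617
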